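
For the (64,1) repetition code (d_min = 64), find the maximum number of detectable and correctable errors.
Detection only: up to d_min − 1 = 63 errors.
Correction: up to ⌊(d_min − 1)/2⌋ = ⌊63/2⌋ = 31 errors.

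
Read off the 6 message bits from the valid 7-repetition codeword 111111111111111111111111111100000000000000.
Split into 7-bit blocks: 1111111 1111111 1111111 1111111 0000000 0000000
Data = 111100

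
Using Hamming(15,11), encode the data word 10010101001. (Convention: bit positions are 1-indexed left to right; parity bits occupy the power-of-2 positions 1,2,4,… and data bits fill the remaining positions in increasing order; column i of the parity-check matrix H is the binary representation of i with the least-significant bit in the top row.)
Codeword c = d · G (mod 2), d = 10010101001:
  c[0] = d·G[:,0] = (10010101001)·(11011010101) mod 2 = 1+0+0+1+0+0+0+0+0+0+1 mod 2 = 1
  c[1] = d·G[:,1] = (10010101001)·(10110110011) mod 2 = 1+0+0+1+0+1+0+0+0+0+1 mod 2 = 0
  c[2] = d·G[:,2] = (10010101001)·(10000000000) mod 2 = 1+0+0+0+0+0+0+0+0+0+0 mod 2 = 1
  c[3] = d·G[:,3] = (10010101001)·(01110001111) mod 2 = 0+0+0+1+0+0+0+1+0+0+1 mod 2 = 1
  c[4] = d·G[:,4] = (10010101001)·(01000000000) mod 2 = 0+0+0+0+0+0+0+0+0+0+0 mod 2 = 0
  c[5] = d·G[:,5] = (10010101001)·(00100000000) mod 2 = 0+0+0+0+0+0+0+0+0+0+0 mod 2 = 0
  c[6] = d·G[:,6] = (10010101001)·(00010000000) mod 2 = 0+0+0+1+0+0+0+0+0+0+0 mod 2 = 1
  c[7] = d·G[:,7] = (10010101001)·(00001111111) mod 2 = 0+0+0+0+0+1+0+1+0+0+1 mod 2 = 1
  c[8] = d·G[:,8] = (10010101001)·(00001000000) mod 2 = 0+0+0+0+0+0+0+0+0+0+0 mod 2 = 0
  c[9] = d·G[:,9] = (10010101001)·(00000100000) mod 2 = 0+0+0+0+0+1+0+0+0+0+0 mod 2 = 1
  c[10] = d·G[:,10] = (10010101001)·(00000010000) mod 2 = 0+0+0+0+0+0+0+0+0+0+0 mod 2 = 0
  c[11] = d·G[:,11] = (10010101001)·(00000001000) mod 2 = 0+0+0+0+0+0+0+1+0+0+0 mod 2 = 1
  c[12] = d·G[:,12] = (10010101001)·(00000000100) mod 2 = 0+0+0+0+0+0+0+0+0+0+0 mod 2 = 0
  c[13] = d·G[:,13] = (10010101001)·(00000000010) mod 2 = 0+0+0+0+0+0+0+0+0+0+0 mod 2 = 0
  c[14] = d·G[:,14] = (10010101001)·(00000000001) mod 2 = 0+0+0+0+0+0+0+0+0+0+1 mod 2 = 1
Codeword = 101100110101001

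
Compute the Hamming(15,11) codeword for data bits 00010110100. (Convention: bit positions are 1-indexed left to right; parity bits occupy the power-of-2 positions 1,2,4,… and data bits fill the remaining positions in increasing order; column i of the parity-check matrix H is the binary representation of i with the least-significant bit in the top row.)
Codeword c = d · G (mod 2), d = 00010110100:
  c[0] = d·G[:,0] = (00010110100)·(11011010101) mod 2 = 0+0+0+1+0+0+1+0+1+0+0 mod 2 = 1
  c[1] = d·G[:,1] = (00010110100)·(10110110011) mod 2 = 0+0+0+1+0+1+1+0+0+0+0 mod 2 = 1
  c[2] = d·G[:,2] = (00010110100)·(10000000000) mod 2 = 0+0+0+0+0+0+0+0+0+0+0 mod 2 = 0
  c[3] = d·G[:,3] = (00010110100)·(01110001111) mod 2 = 0+0+0+1+0+0+0+0+1+0+0 mod 2 = 0
  c[4] = d·G[:,4] = (00010110100)·(01000000000) mod 2 = 0+0+0+0+0+0+0+0+0+0+0 mod 2 = 0
  c[5] = d·G[:,5] = (00010110100)·(00100000000) mod 2 = 0+0+0+0+0+0+0+0+0+0+0 mod 2 = 0
  c[6] = d·G[:,6] = (00010110100)·(00010000000) mod 2 = 0+0+0+1+0+0+0+0+0+0+0 mod 2 = 1
  c[7] = d·G[:,7] = (00010110100)·(00001111111) mod 2 = 0+0+0+0+0+1+1+0+1+0+0 mod 2 = 1
  c[8] = d·G[:,8] = (00010110100)·(00001000000) mod 2 = 0+0+0+0+0+0+0+0+0+0+0 mod 2 = 0
  c[9] = d·G[:,9] = (00010110100)·(00000100000) mod 2 = 0+0+0+0+0+1+0+0+0+0+0 mod 2 = 1
  c[10] = d·G[:,10] = (00010110100)·(00000010000) mod 2 = 0+0+0+0+0+0+1+0+0+0+0 mod 2 = 1
  c[11] = d·G[:,11] = (00010110100)·(00000001000) mod 2 = 0+0+0+0+0+0+0+0+0+0+0 mod 2 = 0
  c[12] = d·G[:,12] = (00010110100)·(00000000100) mod 2 = 0+0+0+0+0+0+0+0+1+0+0 mod 2 = 1
  c[13] = d·G[:,13] = (00010110100)·(00000000010) mod 2 = 0+0+0+0+0+0+0+0+0+0+0 mod 2 = 0
  c[14] = d·G[:,14] = (00010110100)·(00000000001) mod 2 = 0+0+0+0+0+0+0+0+0+0+0 mod 2 = 0
Codeword = 110000110110100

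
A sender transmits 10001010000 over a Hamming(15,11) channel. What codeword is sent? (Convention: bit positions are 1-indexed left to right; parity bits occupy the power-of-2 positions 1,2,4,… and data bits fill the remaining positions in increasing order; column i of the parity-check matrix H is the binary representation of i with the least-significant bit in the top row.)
Codeword c = d · G (mod 2), d = 10001010000:
  c[0] = d·G[:,0] = (10001010000)·(11011010101) mod 2 = 1+0+0+0+1+0+1+0+0+0+0 mod 2 = 1
  c[1] = d·G[:,1] = (10001010000)·(10110110011) mod 2 = 1+0+0+0+0+0+1+0+0+0+0 mod 2 = 0
  c[2] = d·G[:,2] = (10001010000)·(10000000000) mod 2 = 1+0+0+0+0+0+0+0+0+0+0 mod 2 = 1
  c[3] = d·G[:,3] = (10001010000)·(01110001111) mod 2 = 0+0+0+0+0+0+0+0+0+0+0 mod 2 = 0
  c[4] = d·G[:,4] = (10001010000)·(01000000000) mod 2 = 0+0+0+0+0+0+0+0+0+0+0 mod 2 = 0
  c[5] = d·G[:,5] = (10001010000)·(00100000000) mod 2 = 0+0+0+0+0+0+0+0+0+0+0 mod 2 = 0
  c[6] = d·G[:,6] = (10001010000)·(00010000000) mod 2 = 0+0+0+0+0+0+0+0+0+0+0 mod 2 = 0
  c[7] = d·G[:,7] = (10001010000)·(00001111111) mod 2 = 0+0+0+0+1+0+1+0+0+0+0 mod 2 = 0
  c[8] = d·G[:,8] = (10001010000)·(00001000000) mod 2 = 0+0+0+0+1+0+0+0+0+0+0 mod 2 = 1
  c[9] = d·G[:,9] = (10001010000)·(00000100000) mod 2 = 0+0+0+0+0+0+0+0+0+0+0 mod 2 = 0
  c[10] = d·G[:,10] = (10001010000)·(00000010000) mod 2 = 0+0+0+0+0+0+1+0+0+0+0 mod 2 = 1
  c[11] = d·G[:,11] = (10001010000)·(00000001000) mod 2 = 0+0+0+0+0+0+0+0+0+0+0 mod 2 = 0
  c[12] = d·G[:,12] = (10001010000)·(00000000100) mod 2 = 0+0+0+0+0+0+0+0+0+0+0 mod 2 = 0
  c[13] = d·G[:,13] = (10001010000)·(00000000010) mod 2 = 0+0+0+0+0+0+0+0+0+0+0 mod 2 = 0
  c[14] = d·G[:,14] = (10001010000)·(00000000001) mod 2 = 0+0+0+0+0+0+0+0+0+0+0 mod 2 = 0
Codeword = 101000001010000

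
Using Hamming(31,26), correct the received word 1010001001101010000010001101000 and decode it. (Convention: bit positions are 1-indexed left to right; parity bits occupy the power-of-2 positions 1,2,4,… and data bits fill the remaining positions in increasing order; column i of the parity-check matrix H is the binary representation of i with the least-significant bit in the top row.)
Syndrome s = H · r^T (mod 2), r = 1010001001101010000010001101000:
  s[0] = (1010101010101010101010101010101)·(1010001001101010000010001101000) mod 2 = 1+0+1+0+0+0+1+0+0+0+1+0+1+0+1+0+0+0+0+0+1+0+0+0+1+0+0+0+0+0+0 mod 2 = 0
  s[1] = (0110011001100110011001100110011)·(1010001001101010000010001101000) mod 2 = 0+0+1+0+0+0+1+0+0+1+1+0+0+0+1+0+0+0+0+0+0+0+0+0+0+1+0+0+0+0+0 mod 2 = 0
  s[2] = (0001111000011110000111100001111)·(1010001001101010000010001101000) mod 2 = 0+0+0+0+0+0+1+0+0+0+0+0+1+0+1+0+0+0+0+0+1+0+0+0+0+0+0+1+0+0+0 mod 2 = 1
  s[3] = (0000000111111110000000011111111)·(1010001001101010000010001101000) mod 2 = 0+0+0+0+0+0+0+0+0+1+1+0+1+0+1+0+0+0+0+0+0+0+0+0+1+1+0+1+0+0+0 mod 2 = 1
  s[4] = (0000000000000001111111111111111)·(1010001001101010000010001101000) mod 2 = 0+0+0+0+0+0+0+0+0+0+0+0+0+0+0+0+0+0+0+0+1+0+0+0+1+1+0+1+0+0+0 mod 2 = 0
Syndrome = 00110
Column 12 of H equals this syndrome → error at bit 12 (1-indexed).
Flip bit 12: 1010001001101010000010001101000 → 1010001001111010000010001101000
Extract data bits at positions {3,5,6,7,9,10,11,12,13,14,15,17,18,19,20,21,22,23,24,25,26,27,28,29,30,31}: 10010111101000010001101000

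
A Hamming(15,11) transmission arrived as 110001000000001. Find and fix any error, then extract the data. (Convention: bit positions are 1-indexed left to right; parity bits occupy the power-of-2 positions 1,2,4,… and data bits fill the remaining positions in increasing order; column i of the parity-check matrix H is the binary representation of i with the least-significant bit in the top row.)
Syndrome s = H · r^T (mod 2), r = 110001000000001:
  s[0] = (101010101010101)·(110001000000001) mod 2 = 1+0+0+0+0+0+0+0+0+0+0+0+0+0+1 mod 2 = 0
  s[1] = (011001100110011)·(110001000000001) mod 2 = 0+1+0+0+0+1+0+0+0+0+0+0+0+0+1 mod 2 = 1
  s[2] = (000111100001111)·(110001000000001) mod 2 = 0+0+0+0+0+1+0+0+0+0+0+0+0+0+1 mod 2 = 0
  s[3] = (000000011111111)·(110001000000001) mod 2 = 0+0+0+0+0+0+0+0+0+0+0+0+0+0+1 mod 2 = 1
Syndrome = 0101
Column 10 of H equals this syndrome → error at bit 10 (1-indexed).
Flip bit 10: 110001000000001 → 110001000100001
Extract data bits at positions {3,5,6,7,9,10,11,12,13,14,15}: 00100100001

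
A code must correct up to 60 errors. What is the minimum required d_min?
Correcting t errors requires d_min ≥ 2t + 1 = 2·60 + 1 = 121.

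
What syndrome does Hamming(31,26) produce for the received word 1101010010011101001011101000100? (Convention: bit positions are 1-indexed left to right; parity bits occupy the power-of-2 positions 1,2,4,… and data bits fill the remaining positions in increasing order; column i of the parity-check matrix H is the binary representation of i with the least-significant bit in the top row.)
Syndrome s = H · r^T (mod 2), r = 1101010010011101001011101000100:
  s[0] = (1010101010101010101010101010101)·(1101010010011101001011101000100) mod 2 = 1+0+0+0+0+0+0+0+1+0+0+0+1+0+0+0+0+0+1+0+1+0+1+0+1+0+0+0+1+0+0 mod 2 = 0
  s[1] = (0110011001100110011001100110011)·(1101010010011101001011101000100) mod 2 = 0+1+0+0+0+1+0+0+0+0+0+0+0+1+0+0+0+0+1+0+0+1+1+0+0+0+0+0+0+0+0 mod 2 = 0
  s[2] = (0001111000011110000111100001111)·(1101010010011101001011101000100) mod 2 = 0+0+0+1+0+1+0+0+0+0+0+1+1+1+0+0+0+0+0+0+1+1+1+0+0+0+0+0+1+0+0 mod 2 = 1
  s[3] = (0000000111111110000000011111111)·(1101010010011101001011101000100) mod 2 = 0+0+0+0+0+0+0+0+1+0+0+1+1+1+0+0+0+0+0+0+0+0+0+0+1+0+0+0+1+0+0 mod 2 = 0
  s[4] = (0000000000000001111111111111111)·(1101010010011101001011101000100) mod 2 = 0+0+0+0+0+0+0+0+0+0+0+0+0+0+0+1+0+0+1+0+1+1+1+0+1+0+0+0+1+0+0 mod 2 = 1
Syndrome = 00101
Non-zero syndrome: error at position 20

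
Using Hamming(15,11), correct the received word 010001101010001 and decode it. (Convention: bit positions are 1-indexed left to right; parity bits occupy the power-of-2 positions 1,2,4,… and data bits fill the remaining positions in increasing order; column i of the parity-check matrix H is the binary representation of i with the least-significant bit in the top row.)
Syndrome s = H · r^T (mod 2), r = 010001101010001:
  s[0] = (101010101010101)·(010001101010001) mod 2 = 0+0+0+0+0+0+1+0+1+0+1+0+0+0+1 mod 2 = 0
  s[1] = (011001100110011)·(010001101010001) mod 2 = 0+1+0+0+0+1+1+0+0+0+1+0+0+0+1 mod 2 = 1
  s[2] = (000111100001111)·(010001101010001) mod 2 = 0+0+0+0+0+1+1+0+0+0+0+0+0+0+1 mod 2 = 1
  s[3] = (000000011111111)·(010001101010001) mod 2 = 0+0+0+0+0+0+0+0+1+0+1+0+0+0+1 mod 2 = 1
Syndrome = 0111
Column 14 of H equals this syndrome → error at bit 14 (1-indexed).
Flip bit 14: 010001101010001 → 010001101010011
Extract data bits at positions {3,5,6,7,9,10,11,12,13,14,15}: 00111010011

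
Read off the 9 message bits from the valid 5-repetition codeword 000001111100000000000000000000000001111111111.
Split into 5-bit blocks: 00000 11111 00000 00000 00000 00000 00000 11111 11111
Data = 010000011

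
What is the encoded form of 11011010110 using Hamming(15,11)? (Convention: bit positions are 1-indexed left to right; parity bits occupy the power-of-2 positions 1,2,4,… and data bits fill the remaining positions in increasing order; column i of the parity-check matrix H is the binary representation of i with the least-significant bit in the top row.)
Codeword c = d · G (mod 2), d = 11011010110:
  c[0] = d·G[:,0] = (11011010110)·(11011010101) mod 2 = 1+1+0+1+1+0+1+0+1+0+0 mod 2 = 0
  c[1] = d·G[:,1] = (11011010110)·(10110110011) mod 2 = 1+0+0+1+0+0+1+0+0+1+0 mod 2 = 0
  c[2] = d·G[:,2] = (11011010110)·(10000000000) mod 2 = 1+0+0+0+0+0+0+0+0+0+0 mod 2 = 1
  c[3] = d·G[:,3] = (11011010110)·(01110001111) mod 2 = 0+1+0+1+0+0+0+0+1+1+0 mod 2 = 0
  c[4] = d·G[:,4] = (11011010110)·(01000000000) mod 2 = 0+1+0+0+0+0+0+0+0+0+0 mod 2 = 1
  c[5] = d·G[:,5] = (11011010110)·(00100000000) mod 2 = 0+0+0+0+0+0+0+0+0+0+0 mod 2 = 0
  c[6] = d·G[:,6] = (11011010110)·(00010000000) mod 2 = 0+0+0+1+0+0+0+0+0+0+0 mod 2 = 1
  c[7] = d·G[:,7] = (11011010110)·(00001111111) mod 2 = 0+0+0+0+1+0+1+0+1+1+0 mod 2 = 0
  c[8] = d·G[:,8] = (11011010110)·(00001000000) mod 2 = 0+0+0+0+1+0+0+0+0+0+0 mod 2 = 1
  c[9] = d·G[:,9] = (11011010110)·(00000100000) mod 2 = 0+0+0+0+0+0+0+0+0+0+0 mod 2 = 0
  c[10] = d·G[:,10] = (11011010110)·(00000010000) mod 2 = 0+0+0+0+0+0+1+0+0+0+0 mod 2 = 1
  c[11] = d·G[:,11] = (11011010110)·(00000001000) mod 2 = 0+0+0+0+0+0+0+0+0+0+0 mod 2 = 0
  c[12] = d·G[:,12] = (11011010110)·(00000000100) mod 2 = 0+0+0+0+0+0+0+0+1+0+0 mod 2 = 1
  c[13] = d·G[:,13] = (11011010110)·(00000000010) mod 2 = 0+0+0+0+0+0+0+0+0+1+0 mod 2 = 1
  c[14] = d·G[:,14] = (11011010110)·(00000000001) mod 2 = 0+0+0+0+0+0+0+0+0+0+0 mod 2 = 0
Codeword = 001010101010110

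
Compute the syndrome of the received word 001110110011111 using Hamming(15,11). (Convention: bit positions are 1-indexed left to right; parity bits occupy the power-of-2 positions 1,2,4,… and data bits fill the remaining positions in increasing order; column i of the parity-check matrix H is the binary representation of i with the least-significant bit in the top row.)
Syndrome s = H · r^T (mod 2), r = 001110110011111:
  s[0] = (101010101010101)·(001110110011111) mod 2 = 0+0+1+0+1+0+1+0+0+0+1+0+1+0+1 mod 2 = 0
  s[1] = (011001100110011)·(001110110011111) mod 2 = 0+0+1+0+0+0+1+0+0+0+1+0+0+1+1 mod 2 = 1
  s[2] = (000111100001111)·(001110110011111) mod 2 = 0+0+0+1+1+0+1+0+0+0+0+1+1+1+1 mod 2 = 1
  s[3] = (000000011111111)·(001110110011111) mod 2 = 0+0+0+0+0+0+0+1+0+0+1+1+1+1+1 mod 2 = 0
Syndrome = 0110
Non-zero syndrome: error at position 6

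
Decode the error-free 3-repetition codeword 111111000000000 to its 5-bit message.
Split into 3-bit blocks: 111 111 000 000 000
Data = 11000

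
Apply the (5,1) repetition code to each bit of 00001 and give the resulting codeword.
Repeat each bit 5× and concatenate:
0→00000  0→00000  0→00000  0→00000  1→11111
Codeword = 0000000000000000000011111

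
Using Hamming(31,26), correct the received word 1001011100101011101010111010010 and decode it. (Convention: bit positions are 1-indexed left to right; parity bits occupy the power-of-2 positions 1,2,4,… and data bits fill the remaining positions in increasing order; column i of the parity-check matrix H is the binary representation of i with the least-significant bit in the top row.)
Syndrome s = H · r^T (mod 2), r = 1001011100101011101010111010010:
  s[0] = (1010101010101010101010101010101)·(1001011100101011101010111010010) mod 2 = 1+0+0+0+0+0+1+0+0+0+1+0+1+0+1+0+1+0+1+0+1+0+1+0+1+0+1+0+0+0+0 mod 2 = 1
  s[1] = (0110011001100110011001100110011)·(1001011100101011101010111010010) mod 2 = 0+0+0+0+0+1+1+0+0+0+1+0+0+0+1+0+0+0+1+0+0+0+1+0+0+0+1+0+0+1+0 mod 2 = 0
  s[2] = (0001111000011110000111100001111)·(1001011100101011101010111010010) mod 2 = 0+0+0+1+0+1+1+0+0+0+0+0+1+0+1+0+0+0+0+0+1+0+1+0+0+0+0+0+0+1+0 mod 2 = 0
  s[3] = (0000000111111110000000011111111)·(1001011100101011101010111010010) mod 2 = 0+0+0+0+0+0+0+1+0+0+1+0+1+0+1+0+0+0+0+0+0+0+0+1+1+0+1+0+0+1+0 mod 2 = 0
  s[4] = (0000000000000001111111111111111)·(1001011100101011101010111010010) mod 2 = 0+0+0+0+0+0+0+0+0+0+0+0+0+0+0+1+1+0+1+0+1+0+1+1+1+0+1+0+0+1+0 mod 2 = 1
Syndrome = 10001
Column 17 of H equals this syndrome → error at bit 17 (1-indexed).
Flip bit 17: 1001011100101011101010111010010 → 1001011100101011001010111010010
Extract data bits at positions {3,5,6,7,9,10,11,12,13,14,15,17,18,19,20,21,22,23,24,25,26,27,28,29,30,31}: 00110010101001010111010010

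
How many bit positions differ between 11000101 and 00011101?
XOR = 11011000, count of 1s = 4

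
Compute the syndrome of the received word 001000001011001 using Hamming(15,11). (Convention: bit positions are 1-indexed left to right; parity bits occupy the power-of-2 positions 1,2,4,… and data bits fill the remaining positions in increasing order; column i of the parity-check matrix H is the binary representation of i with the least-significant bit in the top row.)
Syndrome s = H · r^T (mod 2), r = 001000001011001:
  s[0] = (101010101010101)·(001000001011001) mod 2 = 0+0+1+0+0+0+0+0+1+0+1+0+0+0+1 mod 2 = 0
  s[1] = (011001100110011)·(001000001011001) mod 2 = 0+0+1+0+0+0+0+0+0+0+1+0+0+0+1 mod 2 = 1
  s[2] = (000111100001111)·(001000001011001) mod 2 = 0+0+0+0+0+0+0+0+0+0+0+1+0+0+1 mod 2 = 0
  s[3] = (000000011111111)·(001000001011001) mod 2 = 0+0+0+0+0+0+0+0+1+0+1+1+0+0+1 mod 2 = 0
Syndrome = 0100
Non-zero syndrome: error at position 2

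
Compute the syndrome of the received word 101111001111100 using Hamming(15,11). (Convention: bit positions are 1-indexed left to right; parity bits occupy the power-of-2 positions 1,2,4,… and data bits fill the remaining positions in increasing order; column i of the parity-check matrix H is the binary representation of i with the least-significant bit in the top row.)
Syndrome s = H · r^T (mod 2), r = 101111001111100:
  s[0] = (101010101010101)·(101111001111100) mod 2 = 1+0+1+0+1+0+0+0+1+0+1+0+1+0+0 mod 2 = 0
  s[1] = (011001100110011)·(101111001111100) mod 2 = 0+0+1+0+0+1+0+0+0+1+1+0+0+0+0 mod 2 = 0
  s[2] = (000111100001111)·(101111001111100) mod 2 = 0+0+0+1+1+1+0+0+0+0+0+1+1+0+0 mod 2 = 1
  s[3] = (000000011111111)·(101111001111100) mod 2 = 0+0+0+0+0+0+0+0+1+1+1+1+1+0+0 mod 2 = 1
Syndrome = 0011
Non-zero syndrome: error at position 12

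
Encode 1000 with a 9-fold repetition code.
Repeat each bit 9× and concatenate:
1→111111111  0→000000000  0→000000000  0→000000000
Codeword = 111111111000000000000000000000000000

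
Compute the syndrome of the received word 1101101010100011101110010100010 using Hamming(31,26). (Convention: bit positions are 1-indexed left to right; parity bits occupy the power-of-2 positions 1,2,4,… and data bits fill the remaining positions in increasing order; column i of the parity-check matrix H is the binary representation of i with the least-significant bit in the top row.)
Syndrome s = H · r^T (mod 2), r = 1101101010100011101110010100010:
  s[0] = (1010101010101010101010101010101)·(1101101010100011101110010100010) mod 2 = 1+0+0+0+1+0+1+0+1+0+1+0+0+0+1+0+1+0+1+0+1+0+0+0+0+0+0+0+0+0+0 mod 2 = 1
  s[1] = (0110011001100110011001100110011)·(1101101010100011101110010100010) mod 2 = 0+1+0+0+0+0+1+0+0+0+1+0+0+0+1+0+0+0+1+0+0+0+0+0+0+1+0+0+0+1+0 mod 2 = 1
  s[2] = (0001111000011110000111100001111)·(1101101010100011101110010100010) mod 2 = 0+0+0+1+1+0+1+0+0+0+0+0+0+0+1+0+0+0+0+1+1+0+0+0+0+0+0+0+0+1+0 mod 2 = 1
  s[3] = (0000000111111110000000011111111)·(1101101010100011101110010100010) mod 2 = 0+0+0+0+0+0+0+0+1+0+1+0+0+0+1+0+0+0+0+0+0+0+0+1+0+1+0+0+0+1+0 mod 2 = 0
  s[4] = (0000000000000001111111111111111)·(1101101010100011101110010100010) mod 2 = 0+0+0+0+0+0+0+0+0+0+0+0+0+0+0+1+1+0+1+1+1+0+0+1+0+1+0+0+0+1+0 mod 2 = 0
Syndrome = 11100
Non-zero syndrome: error at position 7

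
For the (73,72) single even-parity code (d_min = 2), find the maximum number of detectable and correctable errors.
Detection only: up to d_min − 1 = 1 errors.
Correction: up to ⌊(d_min − 1)/2⌋ = ⌊1/2⌋ = 0 errors.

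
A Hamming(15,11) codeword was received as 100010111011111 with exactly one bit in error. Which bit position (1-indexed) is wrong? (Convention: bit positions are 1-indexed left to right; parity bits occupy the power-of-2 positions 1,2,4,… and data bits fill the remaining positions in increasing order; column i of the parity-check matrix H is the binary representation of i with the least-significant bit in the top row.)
Syndrome s = H · r^T (mod 2), r = 100010111011111:
  s[0] = (101010101010101)·(100010111011111) mod 2 = 1+0+0+0+1+0+1+0+1+0+1+0+1+0+1 mod 2 = 1
  s[1] = (011001100110011)·(100010111011111) mod 2 = 0+0+0+0+0+0+1+0+0+0+1+0+0+1+1 mod 2 = 0
  s[2] = (000111100001111)·(100010111011111) mod 2 = 0+0+0+0+1+0+1+0+0+0+0+1+1+1+1 mod 2 = 0
  s[3] = (000000011111111)·(100010111011111) mod 2 = 0+0+0+0+0+0+0+1+1+0+1+1+1+1+1 mod 2 = 1
Syndrome = 1001
Column i of H is the binary representation of i, so the syndrome is the binary index of the flipped bit.
Read s = 1001 with s[0] as LSB: 1·2^0 + 0·2^1 + 0·2^2 + 1·2^3 = 9.
Error is at bit position 9.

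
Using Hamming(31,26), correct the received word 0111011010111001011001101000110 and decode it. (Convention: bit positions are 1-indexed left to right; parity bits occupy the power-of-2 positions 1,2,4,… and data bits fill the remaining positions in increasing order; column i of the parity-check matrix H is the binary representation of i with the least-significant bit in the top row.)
Syndrome s = H · r^T (mod 2), r = 0111011010111001011001101000110:
  s[0] = (1010101010101010101010101010101)·(0111011010111001011001101000110) mod 2 = 0+0+1+0+0+0+1+0+1+0+1+0+1+0+0+0+0+0+1+0+0+0+1+0+1+0+0+0+1+0+0 mod 2 = 1
  s[1] = (0110011001100110011001100110011)·(0111011010111001011001101000110) mod 2 = 0+1+1+0+0+1+1+0+0+0+1+0+0+0+0+0+0+1+1+0+0+1+1+0+0+0+0+0+0+1+0 mod 2 = 0
  s[2] = (0001111000011110000111100001111)·(0111011010111001011001101000110) mod 2 = 0+0+0+1+0+1+1+0+0+0+0+1+1+0+0+0+0+0+0+0+0+1+1+0+0+0+0+0+1+1+0 mod 2 = 1
  s[3] = (0000000111111110000000011111111)·(0111011010111001011001101000110) mod 2 = 0+0+0+0+0+0+0+0+1+0+1+1+1+0+0+0+0+0+0+0+0+0+0+0+1+0+0+0+1+1+0 mod 2 = 1
  s[4] = (0000000000000001111111111111111)·(0111011010111001011001101000110) mod 2 = 0+0+0+0+0+0+0+0+0+0+0+0+0+0+0+1+0+1+1+0+0+1+1+0+1+0+0+0+1+1+0 mod 2 = 0
Syndrome = 10110
Column 13 of H equals this syndrome → error at bit 13 (1-indexed).
Flip bit 13: 0111011010111001011001101000110 → 0111011010110001011001101000110
Extract data bits at positions {3,5,6,7,9,10,11,12,13,14,15,17,18,19,20,21,22,23,24,25,26,27,28,29,30,31}: 10111011000011001101000110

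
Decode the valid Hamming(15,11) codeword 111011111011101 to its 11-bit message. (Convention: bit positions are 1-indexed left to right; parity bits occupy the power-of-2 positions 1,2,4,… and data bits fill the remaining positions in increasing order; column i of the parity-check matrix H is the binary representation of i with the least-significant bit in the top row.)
Parity bits occupy power-of-2 positions; data bits are at positions {3,5,6,7,9,10,11,12,13,14,15} (1-indexed).
Extract: c[3]=1 c[5]=1 c[6]=1 c[7]=1 c[9]=1 c[10]=0 c[11]=1 c[12]=1 c[13]=1 c[14]=0 c[15]=1
Data = 11111011101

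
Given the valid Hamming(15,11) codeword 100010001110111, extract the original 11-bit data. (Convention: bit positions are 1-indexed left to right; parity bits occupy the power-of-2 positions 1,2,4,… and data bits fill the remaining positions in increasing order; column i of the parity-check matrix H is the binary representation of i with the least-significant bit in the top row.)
Parity bits occupy power-of-2 positions; data bits are at positions {3,5,6,7,9,10,11,12,13,14,15} (1-indexed).
Extract: c[3]=0 c[5]=1 c[6]=0 c[7]=0 c[9]=1 c[10]=1 c[11]=1 c[12]=0 c[13]=1 c[14]=1 c[15]=1
Data = 01001110111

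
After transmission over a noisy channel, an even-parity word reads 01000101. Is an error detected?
Sum of received bits: 0+1+0+0+0+1+0+1 = 3; 3 mod 2 = 1. Result is 1 ≠ 0 → error detected.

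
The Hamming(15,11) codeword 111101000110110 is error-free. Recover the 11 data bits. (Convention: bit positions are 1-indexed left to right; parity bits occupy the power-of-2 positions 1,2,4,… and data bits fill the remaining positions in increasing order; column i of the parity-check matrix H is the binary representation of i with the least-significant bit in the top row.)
Parity bits occupy power-of-2 positions; data bits are at positions {3,5,6,7,9,10,11,12,13,14,15} (1-indexed).
Extract: c[3]=1 c[5]=0 c[6]=1 c[7]=0 c[9]=0 c[10]=1 c[11]=1 c[12]=0 c[13]=1 c[14]=1 c[15]=0
Data = 10100110110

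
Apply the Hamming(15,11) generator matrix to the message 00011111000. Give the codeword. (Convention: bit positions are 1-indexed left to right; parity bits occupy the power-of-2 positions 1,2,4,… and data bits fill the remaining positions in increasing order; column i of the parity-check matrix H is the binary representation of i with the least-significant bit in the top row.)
Codeword c = d · G (mod 2), d = 00011111000:
  c[0] = d·G[:,0] = (00011111000)·(11011010101) mod 2 = 0+0+0+1+1+0+1+0+0+0+0 mod 2 = 1
  c[1] = d·G[:,1] = (00011111000)·(10110110011) mod 2 = 0+0+0+1+0+1+1+0+0+0+0 mod 2 = 1
  c[2] = d·G[:,2] = (00011111000)·(10000000000) mod 2 = 0+0+0+0+0+0+0+0+0+0+0 mod 2 = 0
  c[3] = d·G[:,3] = (00011111000)·(01110001111) mod 2 = 0+0+0+1+0+0+0+1+0+0+0 mod 2 = 0
  c[4] = d·G[:,4] = (00011111000)·(01000000000) mod 2 = 0+0+0+0+0+0+0+0+0+0+0 mod 2 = 0
  c[5] = d·G[:,5] = (00011111000)·(00100000000) mod 2 = 0+0+0+0+0+0+0+0+0+0+0 mod 2 = 0
  c[6] = d·G[:,6] = (00011111000)·(00010000000) mod 2 = 0+0+0+1+0+0+0+0+0+0+0 mod 2 = 1
  c[7] = d·G[:,7] = (00011111000)·(00001111111) mod 2 = 0+0+0+0+1+1+1+1+0+0+0 mod 2 = 0
  c[8] = d·G[:,8] = (00011111000)·(00001000000) mod 2 = 0+0+0+0+1+0+0+0+0+0+0 mod 2 = 1
  c[9] = d·G[:,9] = (00011111000)·(00000100000) mod 2 = 0+0+0+0+0+1+0+0+0+0+0 mod 2 = 1
  c[10] = d·G[:,10] = (00011111000)·(00000010000) mod 2 = 0+0+0+0+0+0+1+0+0+0+0 mod 2 = 1
  c[11] = d·G[:,11] = (00011111000)·(00000001000) mod 2 = 0+0+0+0+0+0+0+1+0+0+0 mod 2 = 1
  c[12] = d·G[:,12] = (00011111000)·(00000000100) mod 2 = 0+0+0+0+0+0+0+0+0+0+0 mod 2 = 0
  c[13] = d·G[:,13] = (00011111000)·(00000000010) mod 2 = 0+0+0+0+0+0+0+0+0+0+0 mod 2 = 0
  c[14] = d·G[:,14] = (00011111000)·(00000000001) mod 2 = 0+0+0+0+0+0+0+0+0+0+0 mod 2 = 0
Codeword = 110000101111000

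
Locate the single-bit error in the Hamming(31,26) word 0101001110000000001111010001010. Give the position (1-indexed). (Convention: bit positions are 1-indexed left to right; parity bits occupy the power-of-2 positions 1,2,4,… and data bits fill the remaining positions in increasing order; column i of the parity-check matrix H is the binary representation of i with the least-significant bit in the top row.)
Syndrome s = H · r^T (mod 2), r = 0101001110000000001111010001010:
  s[0] = (1010101010101010101010101010101)·(0101001110000000001111010001010) mod 2 = 0+0+0+0+0+0+1+0+1+0+0+0+0+0+0+0+0+0+1+0+1+0+0+0+0+0+0+0+0+0+0 mod 2 = 0
  s[1] = (0110011001100110011001100110011)·(0101001110000000001111010001010) mod 2 = 0+1+0+0+0+0+1+0+0+0+0+0+0+0+0+0+0+0+1+0+0+1+0+0+0+0+0+0+0+1+0 mod 2 = 1
  s[2] = (0001111000011110000111100001111)·(0101001110000000001111010001010) mod 2 = 0+0+0+1+0+0+1+0+0+0+0+0+0+0+0+0+0+0+0+1+1+1+0+0+0+0+0+1+0+1+0 mod 2 = 1
  s[3] = (0000000111111110000000011111111)·(0101001110000000001111010001010) mod 2 = 0+0+0+0+0+0+0+1+1+0+0+0+0+0+0+0+0+0+0+0+0+0+0+1+0+0+0+1+0+1+0 mod 2 = 1
  s[4] = (0000000000000001111111111111111)·(0101001110000000001111010001010) mod 2 = 0+0+0+0+0+0+0+0+0+0+0+0+0+0+0+0+0+0+1+1+1+1+0+1+0+0+0+1+0+1+0 mod 2 = 1
Syndrome = 01111
Column i of H is the binary representation of i, so the syndrome is the binary index of the flipped bit.
Read s = 01111 with s[0] as LSB: 0·2^0 + 1·2^1 + 1·2^2 + 1·2^3 + 1·2^4 = 30.
Error is at bit position 30.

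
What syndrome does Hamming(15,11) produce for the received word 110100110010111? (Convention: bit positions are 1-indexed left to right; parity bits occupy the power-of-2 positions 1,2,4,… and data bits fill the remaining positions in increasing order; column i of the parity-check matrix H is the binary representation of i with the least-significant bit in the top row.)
Syndrome s = H · r^T (mod 2), r = 110100110010111:
  s[0] = (101010101010101)·(110100110010111) mod 2 = 1+0+0+0+0+0+1+0+0+0+1+0+1+0+1 mod 2 = 1
  s[1] = (011001100110011)·(110100110010111) mod 2 = 0+1+0+0+0+0+1+0+0+0+1+0+0+1+1 mod 2 = 1
  s[2] = (000111100001111)·(110100110010111) mod 2 = 0+0+0+1+0+0+1+0+0+0+0+0+1+1+1 mod 2 = 1
  s[3] = (000000011111111)·(110100110010111) mod 2 = 0+0+0+0+0+0+0+1+0+0+1+0+1+1+1 mod 2 = 1
Syndrome = 1111
Non-zero syndrome: error at position 15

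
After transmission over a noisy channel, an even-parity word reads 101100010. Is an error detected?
Sum of received bits: 1+0+1+1+0+0+0+1+0 = 4; 4 mod 2 = 0. Result is 0 → no error detected.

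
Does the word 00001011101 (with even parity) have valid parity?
Sum of all bits: 0+0+0+0+1+0+1+1+1+0+1 = 5; 5 mod 2 = 1. Result is 1 → parity error detected.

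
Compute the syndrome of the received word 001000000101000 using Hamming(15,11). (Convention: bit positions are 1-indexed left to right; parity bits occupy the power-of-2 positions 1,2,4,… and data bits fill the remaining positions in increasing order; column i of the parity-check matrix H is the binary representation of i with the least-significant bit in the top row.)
Syndrome s = H · r^T (mod 2), r = 001000000101000:
  s[0] = (101010101010101)·(001000000101000) mod 2 = 0+0+1+0+0+0+0+0+0+0+0+0+0+0+0 mod 2 = 1
  s[1] = (011001100110011)·(001000000101000) mod 2 = 0+0+1+0+0+0+0+0+0+1+0+0+0+0+0 mod 2 = 0
  s[2] = (000111100001111)·(001000000101000) mod 2 = 0+0+0+0+0+0+0+0+0+0+0+1+0+0+0 mod 2 = 1
  s[3] = (000000011111111)·(001000000101000) mod 2 = 0+0+0+0+0+0+0+0+0+1+0+1+0+0+0 mod 2 = 0
Syndrome = 1010
Non-zero syndrome: error at position 5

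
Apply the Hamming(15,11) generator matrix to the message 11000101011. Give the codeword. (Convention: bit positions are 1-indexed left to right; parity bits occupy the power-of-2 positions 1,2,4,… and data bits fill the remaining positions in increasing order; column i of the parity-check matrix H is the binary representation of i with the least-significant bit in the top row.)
Codeword c = d · G (mod 2), d = 11000101011:
  c[0] = d·G[:,0] = (11000101011)·(11011010101) mod 2 = 1+1+0+0+0+0+0+0+0+0+1 mod 2 = 1
  c[1] = d·G[:,1] = (11000101011)·(10110110011) mod 2 = 1+0+0+0+0+1+0+0+0+1+1 mod 2 = 0
  c[2] = d·G[:,2] = (11000101011)·(10000000000) mod 2 = 1+0+0+0+0+0+0+0+0+0+0 mod 2 = 1
  c[3] = d·G[:,3] = (11000101011)·(01110001111) mod 2 = 0+1+0+0+0+0+0+1+0+1+1 mod 2 = 0
  c[4] = d·G[:,4] = (11000101011)·(01000000000) mod 2 = 0+1+0+0+0+0+0+0+0+0+0 mod 2 = 1
  c[5] = d·G[:,5] = (11000101011)·(00100000000) mod 2 = 0+0+0+0+0+0+0+0+0+0+0 mod 2 = 0
  c[6] = d·G[:,6] = (11000101011)·(00010000000) mod 2 = 0+0+0+0+0+0+0+0+0+0+0 mod 2 = 0
  c[7] = d·G[:,7] = (11000101011)·(00001111111) mod 2 = 0+0+0+0+0+1+0+1+0+1+1 mod 2 = 0
  c[8] = d·G[:,8] = (11000101011)·(00001000000) mod 2 = 0+0+0+0+0+0+0+0+0+0+0 mod 2 = 0
  c[9] = d·G[:,9] = (11000101011)·(00000100000) mod 2 = 0+0+0+0+0+1+0+0+0+0+0 mod 2 = 1
  c[10] = d·G[:,10] = (11000101011)·(00000010000) mod 2 = 0+0+0+0+0+0+0+0+0+0+0 mod 2 = 0
  c[11] = d·G[:,11] = (11000101011)·(00000001000) mod 2 = 0+0+0+0+0+0+0+1+0+0+0 mod 2 = 1
  c[12] = d·G[:,12] = (11000101011)·(00000000100) mod 2 = 0+0+0+0+0+0+0+0+0+0+0 mod 2 = 0
  c[13] = d·G[:,13] = (11000101011)·(00000000010) mod 2 = 0+0+0+0+0+0+0+0+0+1+0 mod 2 = 1
  c[14] = d·G[:,14] = (11000101011)·(00000000001) mod 2 = 0+0+0+0+0+0+0+0+0+0+1 mod 2 = 1
Codeword = 101010000101011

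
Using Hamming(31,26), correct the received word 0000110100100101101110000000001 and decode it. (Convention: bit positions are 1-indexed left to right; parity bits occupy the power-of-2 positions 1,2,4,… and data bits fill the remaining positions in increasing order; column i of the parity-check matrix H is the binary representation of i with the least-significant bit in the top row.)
Syndrome s = H · r^T (mod 2), r = 0000110100100101101110000000001:
  s[0] = (1010101010101010101010101010101)·(0000110100100101101110000000001) mod 2 = 0+0+0+0+1+0+0+0+0+0+1+0+0+0+0+0+1+0+1+0+1+0+0+0+0+0+0+0+0+0+1 mod 2 = 0
  s[1] = (0110011001100110011001100110011)·(0000110100100101101110000000001) mod 2 = 0+0+0+0+0+1+0+0+0+0+1+0+0+1+0+0+0+0+1+0+0+0+0+0+0+0+0+0+0+0+1 mod 2 = 1
  s[2] = (0001111000011110000111100001111)·(0000110100100101101110000000001) mod 2 = 0+0+0+0+1+1+0+0+0+0+0+0+0+1+0+0+0+0+0+1+1+0+0+0+0+0+0+0+0+0+1 mod 2 = 0
  s[3] = (0000000111111110000000011111111)·(0000110100100101101110000000001) mod 2 = 0+0+0+0+0+0+0+1+0+0+1+0+0+1+0+0+0+0+0+0+0+0+0+0+0+0+0+0+0+0+1 mod 2 = 0
  s[4] = (0000000000000001111111111111111)·(0000110100100101101110000000001) mod 2 = 0+0+0+0+0+0+0+0+0+0+0+0+0+0+0+1+1+0+1+1+1+0+0+0+0+0+0+0+0+0+1 mod 2 = 0
Syndrome = 01000
Column 2 of H equals this syndrome → error at bit 2 (1-indexed).
Flip bit 2: 0000110100100101101110000000001 → 0100110100100101101110000000001
Extract data bits at positions {3,5,6,7,9,10,11,12,13,14,15,17,18,19,20,21,22,23,24,25,26,27,28,29,30,31}: 01100010010101110000000001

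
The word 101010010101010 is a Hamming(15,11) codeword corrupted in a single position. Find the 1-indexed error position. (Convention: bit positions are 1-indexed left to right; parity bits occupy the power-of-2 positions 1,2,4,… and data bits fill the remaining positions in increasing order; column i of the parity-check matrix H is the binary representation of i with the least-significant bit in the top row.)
Syndrome s = H · r^T (mod 2), r = 101010010101010:
  s[0] = (101010101010101)·(101010010101010) mod 2 = 1+0+1+0+1+0+0+0+0+0+0+0+0+0+0 mod 2 = 1
  s[1] = (011001100110011)·(101010010101010) mod 2 = 0+0+1+0+0+0+0+0+0+1+0+0+0+1+0 mod 2 = 1
  s[2] = (000111100001111)·(101010010101010) mod 2 = 0+0+0+0+1+0+0+0+0+0+0+1+0+1+0 mod 2 = 1
  s[3] = (000000011111111)·(101010010101010) mod 2 = 0+0+0+0+0+0+0+1+0+1+0+1+0+1+0 mod 2 = 0
Syndrome = 1110
Column i of H is the binary representation of i, so the syndrome is the binary index of the flipped bit.
Read s = 1110 with s[0] as LSB: 1·2^0 + 1·2^1 + 1·2^2 + 0·2^3 = 7.
Error is at bit position 7.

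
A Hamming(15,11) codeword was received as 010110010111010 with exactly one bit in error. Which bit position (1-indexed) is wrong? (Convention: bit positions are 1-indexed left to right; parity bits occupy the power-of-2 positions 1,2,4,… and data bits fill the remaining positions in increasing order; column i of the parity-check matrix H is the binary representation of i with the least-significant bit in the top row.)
Syndrome s = H · r^T (mod 2), r = 010110010111010:
  s[0] = (101010101010101)·(010110010111010) mod 2 = 0+0+0+0+1+0+0+0+0+0+1+0+0+0+0 mod 2 = 0
  s[1] = (011001100110011)·(010110010111010) mod 2 = 0+1+0+0+0+0+0+0+0+1+1+0+0+1+0 mod 2 = 0
  s[2] = (000111100001111)·(010110010111010) mod 2 = 0+0+0+1+1+0+0+0+0+0+0+1+0+1+0 mod 2 = 0
  s[3] = (000000011111111)·(010110010111010) mod 2 = 0+0+0+0+0+0+0+1+0+1+1+1+0+1+0 mod 2 = 1
Syndrome = 0001
Column i of H is the binary representation of i, so the syndrome is the binary index of the flipped bit.
Read s = 0001 with s[0] as LSB: 0·2^0 + 0·2^1 + 0·2^2 + 1·2^3 = 8.
Error is at bit position 8.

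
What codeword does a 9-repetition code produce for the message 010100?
Repeat each bit 9× and concatenate:
0→000000000  1→111111111  0→000000000  1→111111111  0→000000000  0→000000000
Codeword = 000000000111111111000000000111111111000000000000000000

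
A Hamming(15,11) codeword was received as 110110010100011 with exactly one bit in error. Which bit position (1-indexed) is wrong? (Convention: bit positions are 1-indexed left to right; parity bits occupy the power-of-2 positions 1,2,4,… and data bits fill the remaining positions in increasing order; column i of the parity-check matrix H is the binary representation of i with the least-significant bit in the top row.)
Syndrome s = H · r^T (mod 2), r = 110110010100011:
  s[0] = (101010101010101)·(110110010100011) mod 2 = 1+0+0+0+1+0+0+0+0+0+0+0+0+0+1 mod 2 = 1
  s[1] = (011001100110011)·(110110010100011) mod 2 = 0+1+0+0+0+0+0+0+0+1+0+0+0+1+1 mod 2 = 0
  s[2] = (000111100001111)·(110110010100011) mod 2 = 0+0+0+1+1+0+0+0+0+0+0+0+0+1+1 mod 2 = 0
  s[3] = (000000011111111)·(110110010100011) mod 2 = 0+0+0+0+0+0+0+1+0+1+0+0+0+1+1 mod 2 = 0
Syndrome = 1000
Column i of H is the binary representation of i, so the syndrome is the binary index of the flipped bit.
Read s = 1000 with s[0] as LSB: 1·2^0 + 0·2^1 + 0·2^2 + 0·2^3 = 1.
Error is at bit position 1.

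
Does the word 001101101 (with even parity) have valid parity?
Sum of all bits: 0+0+1+1+0+1+1+0+1 = 5; 5 mod 2 = 1. Result is 1 → parity error detected.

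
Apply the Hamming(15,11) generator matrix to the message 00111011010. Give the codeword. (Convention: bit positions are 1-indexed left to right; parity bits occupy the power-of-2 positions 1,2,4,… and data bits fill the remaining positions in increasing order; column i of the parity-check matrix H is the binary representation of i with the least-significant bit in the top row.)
Codeword c = d · G (mod 2), d = 00111011010:
  c[0] = d·G[:,0] = (00111011010)·(11011010101) mod 2 = 0+0+0+1+1+0+1+0+0+0+0 mod 2 = 1
  c[1] = d·G[:,1] = (00111011010)·(10110110011) mod 2 = 0+0+1+1+0+0+1+0+0+1+0 mod 2 = 0
  c[2] = d·G[:,2] = (00111011010)·(10000000000) mod 2 = 0+0+0+0+0+0+0+0+0+0+0 mod 2 = 0
  c[3] = d·G[:,3] = (00111011010)·(01110001111) mod 2 = 0+0+1+1+0+0+0+1+0+1+0 mod 2 = 0
  c[4] = d·G[:,4] = (00111011010)·(01000000000) mod 2 = 0+0+0+0+0+0+0+0+0+0+0 mod 2 = 0
  c[5] = d·G[:,5] = (00111011010)·(00100000000) mod 2 = 0+0+1+0+0+0+0+0+0+0+0 mod 2 = 1
  c[6] = d·G[:,6] = (00111011010)·(00010000000) mod 2 = 0+0+0+1+0+0+0+0+0+0+0 mod 2 = 1
  c[7] = d·G[:,7] = (00111011010)·(00001111111) mod 2 = 0+0+0+0+1+0+1+1+0+1+0 mod 2 = 0
  c[8] = d·G[:,8] = (00111011010)·(00001000000) mod 2 = 0+0+0+0+1+0+0+0+0+0+0 mod 2 = 1
  c[9] = d·G[:,9] = (00111011010)·(00000100000) mod 2 = 0+0+0+0+0+0+0+0+0+0+0 mod 2 = 0
  c[10] = d·G[:,10] = (00111011010)·(00000010000) mod 2 = 0+0+0+0+0+0+1+0+0+0+0 mod 2 = 1
  c[11] = d·G[:,11] = (00111011010)·(00000001000) mod 2 = 0+0+0+0+0+0+0+1+0+0+0 mod 2 = 1
  c[12] = d·G[:,12] = (00111011010)·(00000000100) mod 2 = 0+0+0+0+0+0+0+0+0+0+0 mod 2 = 0
  c[13] = d·G[:,13] = (00111011010)·(00000000010) mod 2 = 0+0+0+0+0+0+0+0+0+1+0 mod 2 = 1
  c[14] = d·G[:,14] = (00111011010)·(00000000001) mod 2 = 0+0+0+0+0+0+0+0+0+0+0 mod 2 = 0
Codeword = 100001101011010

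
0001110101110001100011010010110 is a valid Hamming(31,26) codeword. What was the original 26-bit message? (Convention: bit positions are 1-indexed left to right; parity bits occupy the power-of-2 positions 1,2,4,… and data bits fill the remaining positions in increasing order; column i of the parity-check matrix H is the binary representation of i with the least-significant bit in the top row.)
Parity bits occupy power-of-2 positions; data bits are at positions {3,5,6,7,9,10,11,12,13,14,15,17,18,19,20,21,22,23,24,25,26,27,28,29,30,31} (1-indexed).
Extract: c[3]=0 c[5]=1 c[6]=1 c[7]=0 c[9]=0 c[10]=1 c[11]=1 c[12]=1 c[13]=0 c[14]=0 c[15]=0 c[17]=1 c[18]=0 c[19]=0 c[20]=0 c[21]=1 c[22]=1 c[23]=0 c[24]=1 c[25]=0 c[26]=0 c[27]=1 c[28]=0 c[29]=1 c[30]=1 c[31]=0
Data = 01100111000100011010010110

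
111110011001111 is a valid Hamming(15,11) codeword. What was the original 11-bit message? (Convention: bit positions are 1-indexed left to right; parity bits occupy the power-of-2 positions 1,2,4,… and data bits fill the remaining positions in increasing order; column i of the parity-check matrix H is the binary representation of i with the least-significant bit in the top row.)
Parity bits occupy power-of-2 positions; data bits are at positions {3,5,6,7,9,10,11,12,13,14,15} (1-indexed).
Extract: c[3]=1 c[5]=1 c[6]=0 c[7]=0 c[9]=1 c[10]=0 c[11]=0 c[12]=1 c[13]=1 c[14]=1 c[15]=1
Data = 11001001111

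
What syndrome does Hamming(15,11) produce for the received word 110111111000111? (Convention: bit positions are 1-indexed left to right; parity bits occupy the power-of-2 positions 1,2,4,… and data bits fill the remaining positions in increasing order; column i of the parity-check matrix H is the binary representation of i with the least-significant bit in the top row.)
Syndrome s = H · r^T (mod 2), r = 110111111000111:
  s[0] = (101010101010101)·(110111111000111) mod 2 = 1+0+0+0+1+0+1+0+1+0+0+0+1+0+1 mod 2 = 0
  s[1] = (011001100110011)·(110111111000111) mod 2 = 0+1+0+0+0+1+1+0+0+0+0+0+0+1+1 mod 2 = 1
  s[2] = (000111100001111)·(110111111000111) mod 2 = 0+0+0+1+1+1+1+0+0+0+0+0+1+1+1 mod 2 = 1
  s[3] = (000000011111111)·(110111111000111) mod 2 = 0+0+0+0+0+0+0+1+1+0+0+0+1+1+1 mod 2 = 1
Syndrome = 0111
Non-zero syndrome: error at position 14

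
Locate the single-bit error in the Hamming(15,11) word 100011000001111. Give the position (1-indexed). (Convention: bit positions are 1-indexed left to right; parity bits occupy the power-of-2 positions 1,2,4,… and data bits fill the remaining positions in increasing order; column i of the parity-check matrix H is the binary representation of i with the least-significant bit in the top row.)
Syndrome s = H · r^T (mod 2), r = 100011000001111:
  s[0] = (101010101010101)·(100011000001111) mod 2 = 1+0+0+0+1+0+0+0+0+0+0+0+1+0+1 mod 2 = 0
  s[1] = (011001100110011)·(100011000001111) mod 2 = 0+0+0+0+0+1+0+0+0+0+0+0+0+1+1 mod 2 = 1
  s[2] = (000111100001111)·(100011000001111) mod 2 = 0+0+0+0+1+1+0+0+0+0+0+1+1+1+1 mod 2 = 0
  s[3] = (000000011111111)·(100011000001111) mod 2 = 0+0+0+0+0+0+0+0+0+0+0+1+1+1+1 mod 2 = 0
Syndrome = 0100
Column i of H is the binary representation of i, so the syndrome is the binary index of the flipped bit.
Read s = 0100 with s[0] as LSB: 0·2^0 + 1·2^1 + 0·2^2 + 0·2^3 = 2.
Error is at bit position 2.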